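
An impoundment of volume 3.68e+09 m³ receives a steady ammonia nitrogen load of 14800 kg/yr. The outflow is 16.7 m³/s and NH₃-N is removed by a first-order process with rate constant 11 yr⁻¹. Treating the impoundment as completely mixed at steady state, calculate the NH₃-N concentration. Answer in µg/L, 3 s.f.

Outflow Q = 16.7 m³/s × 3.156e+07 s/yr = 5.27e+08 m³/yr.
Steady-state CSTR mass balance: W = Q·C + k·V·C, so C = W/(Q + kV).
Q + kV = 5.27e+08 + 11·3.68e+09 = 4.101e+10 m³/yr.
C = 14800/4.101e+10 = 3.609e-07 kg/m³ = 0.0003609 mg/L = 0.3609 µg/L.

0.361 µg/L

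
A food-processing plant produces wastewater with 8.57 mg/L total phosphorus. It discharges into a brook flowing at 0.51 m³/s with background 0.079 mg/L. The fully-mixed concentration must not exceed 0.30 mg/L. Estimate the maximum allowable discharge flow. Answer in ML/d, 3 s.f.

Mass balance at complete mixing: C_std·(Q_w + Q_r) = Q_w·C_e + Q_r·C_b.
Rearranging, Q_w = Q_r·(C_std − C_b)/(C_e − C_std) = 0.51·(0.3 − 0.079) / (8.57 − 0.3) = 0.01363 m³/s.
= 1.178 ML/d.

1.18 ML/d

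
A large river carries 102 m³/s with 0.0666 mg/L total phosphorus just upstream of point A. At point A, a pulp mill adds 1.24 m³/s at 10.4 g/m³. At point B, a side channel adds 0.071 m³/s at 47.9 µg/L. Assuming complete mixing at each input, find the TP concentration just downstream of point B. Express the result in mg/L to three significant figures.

0.191 mg/L

After input A: C = (102·0.0666 + 1.24·10.4) / 103.2 = 0.1907 mg/L.
47.9 µg/L = 0.0479 mg/L.
After input B: C = (103.2·0.1907 + 0.071·0.0479) / 103.3 = 0.1906 mg/L.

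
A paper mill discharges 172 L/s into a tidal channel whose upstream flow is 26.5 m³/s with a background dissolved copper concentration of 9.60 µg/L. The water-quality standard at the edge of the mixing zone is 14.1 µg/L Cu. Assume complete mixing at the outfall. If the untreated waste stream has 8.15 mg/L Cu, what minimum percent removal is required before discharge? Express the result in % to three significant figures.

91.3 %

172 L/s = 0.172 m³/s.
9.60 µg/L = 0.0096 mg/L.
14.1 µg/L = 0.0141 mg/L.
Mass balance: 0.0141·26.67 = 0.172·Cₑ + 26.5·0.0096.
Cₑ = (0.3761 − 0.2544) / 0.172 = 0.7074 mg/L.
Required removal = 1 − 0.7074/8.15 = 91.32 %.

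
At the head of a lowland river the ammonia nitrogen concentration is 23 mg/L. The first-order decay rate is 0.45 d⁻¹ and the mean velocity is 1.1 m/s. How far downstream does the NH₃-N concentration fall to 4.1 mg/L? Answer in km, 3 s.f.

From C = C₀·e^(−kt), t = ln(C₀/C)/k = ln(23/4.1)/0.45 = 1.725/0.45 = 3.832 d.
Distance = v·t = 1.1 m/s × 3.311e+05 s = 3.642e+05 m = 364.2 km.

364 km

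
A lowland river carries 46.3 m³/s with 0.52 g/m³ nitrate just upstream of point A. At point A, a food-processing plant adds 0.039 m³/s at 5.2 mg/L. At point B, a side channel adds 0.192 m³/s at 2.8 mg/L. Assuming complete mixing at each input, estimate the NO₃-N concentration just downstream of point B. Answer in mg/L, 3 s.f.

0.533 mg/L

After input A: C = (46.3·0.52 + 0.039·5.2) / 46.34 = 0.5239 mg/L.
After input B: C = (46.34·0.5239 + 0.192·2.8) / 46.53 = 0.5333 mg/L.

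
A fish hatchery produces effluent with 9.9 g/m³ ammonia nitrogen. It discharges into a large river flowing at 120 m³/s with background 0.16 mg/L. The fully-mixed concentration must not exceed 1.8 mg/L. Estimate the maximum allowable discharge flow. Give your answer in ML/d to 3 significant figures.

2100 ML/d

Mass balance at complete mixing: C_std·(Q_w + Q_r) = Q_w·C_e + Q_r·C_b.
Rearranging, Q_w = Q_r·(C_std − C_b)/(C_e − C_std) = 120·(1.8 − 0.16) / (9.9 − 1.8) = 24.3 m³/s.
= 2099 ML/d.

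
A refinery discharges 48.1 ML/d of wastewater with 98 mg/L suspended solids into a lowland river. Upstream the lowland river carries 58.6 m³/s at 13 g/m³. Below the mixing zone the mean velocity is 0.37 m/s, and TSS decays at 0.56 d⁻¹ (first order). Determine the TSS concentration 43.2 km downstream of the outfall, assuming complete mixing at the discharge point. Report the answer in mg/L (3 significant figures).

48.1 ML/d = 0.5567 m³/s.
After complete mixing, C₀ = (0.5567·98 + 58.6·13) / 59.16 = 13.8 mg/L.
Travel time t = 4.32e+04 m / 0.37 m/s = 1.168e+05 s = 1.351 d.
C = 13.8·exp(−0.56·1.351) = 13.8·0.4692 = 6.475 mg/L.

6.47 mg/L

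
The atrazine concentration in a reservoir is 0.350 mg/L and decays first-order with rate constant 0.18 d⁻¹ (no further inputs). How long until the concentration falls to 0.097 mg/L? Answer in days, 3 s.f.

t = ln(C₀/C)/k = ln(0.350/0.097)/0.18 = 1.283/0.18 = 7.129 d.

7.13 d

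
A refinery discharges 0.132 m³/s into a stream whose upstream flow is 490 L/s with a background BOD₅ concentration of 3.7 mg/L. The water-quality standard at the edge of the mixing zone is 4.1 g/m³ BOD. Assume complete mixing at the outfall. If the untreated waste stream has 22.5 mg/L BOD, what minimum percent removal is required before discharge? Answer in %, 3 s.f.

75.2 %

490 L/s = 0.49 m³/s.
Mass balance: 4.1·0.622 = 0.132·Cₑ + 0.49·3.7.
Cₑ = (2.55 − 1.813) / 0.132 = 5.585 mg/L.
Required removal = 1 − 5.585/22.5 = 75.18 %.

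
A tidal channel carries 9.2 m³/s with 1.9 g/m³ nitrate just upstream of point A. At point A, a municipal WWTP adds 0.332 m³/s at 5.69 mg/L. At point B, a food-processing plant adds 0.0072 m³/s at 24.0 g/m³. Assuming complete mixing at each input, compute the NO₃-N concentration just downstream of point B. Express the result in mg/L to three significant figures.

After input A: C = (9.2·1.9 + 0.332·5.69) / 9.532 = 2.032 mg/L.
After input B: C = (9.532·2.032 + 0.0072·24) / 9.539 = 2.049 mg/L.

2.05 mg/L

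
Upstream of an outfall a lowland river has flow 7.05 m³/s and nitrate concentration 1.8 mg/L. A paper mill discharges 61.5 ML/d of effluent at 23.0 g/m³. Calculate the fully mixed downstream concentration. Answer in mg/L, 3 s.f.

61.5 ML/d = 0.7118 m³/s.
Flow-weighted mixing gives C = (0.7118·23 + 7.05·1.8) / (0.7118 + 7.05) = 29.06/7.762 = 3.744 mg/L.

3.74 mg/L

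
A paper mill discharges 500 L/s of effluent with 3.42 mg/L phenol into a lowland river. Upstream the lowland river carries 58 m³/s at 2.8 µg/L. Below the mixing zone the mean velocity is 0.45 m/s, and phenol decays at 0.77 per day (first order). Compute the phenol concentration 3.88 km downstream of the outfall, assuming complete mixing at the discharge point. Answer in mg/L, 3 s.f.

500 L/s = 0.5 m³/s.
2.8 µg/L = 0.0028 mg/L.
After complete mixing, C₀ = (0.5·3.42 + 58·0.0028) / 58.5 = 0.03201 mg/L.
Travel time t = 3880 m / 0.45 m/s = 8622 s = 0.09979 d.
C = 0.03201·exp(−0.77·0.09979) = 0.03201·0.926 = 0.02964 mg/L.

0.0296 mg/L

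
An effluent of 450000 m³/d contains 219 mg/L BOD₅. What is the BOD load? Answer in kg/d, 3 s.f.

98600 kg/d

450000 m³/d = 5.208 m³/s.
Mass flux = Q·C = 5.208 m³/s × 219 g/m³ = 1141 g/s.
= 1141 g/s × 86.4 = 9.855e+04 kg/d.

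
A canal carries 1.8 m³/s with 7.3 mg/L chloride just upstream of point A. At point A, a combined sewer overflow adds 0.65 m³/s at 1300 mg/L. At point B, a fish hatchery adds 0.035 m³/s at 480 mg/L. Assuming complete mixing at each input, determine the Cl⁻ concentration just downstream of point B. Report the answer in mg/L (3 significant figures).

After input A: C = (1.8·7.3 + 0.65·1300) / 2.45 = 350.3 mg/L.
After input B: C = (2.45·350.3 + 0.035·480) / 2.485 = 352.1 mg/L.

352 mg/L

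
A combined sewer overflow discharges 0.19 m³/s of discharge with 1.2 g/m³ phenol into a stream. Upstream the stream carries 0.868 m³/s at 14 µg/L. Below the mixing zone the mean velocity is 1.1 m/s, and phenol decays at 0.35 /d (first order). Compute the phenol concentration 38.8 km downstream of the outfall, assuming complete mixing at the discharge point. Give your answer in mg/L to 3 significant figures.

0.197 mg/L

14 µg/L = 0.014 mg/L.
After complete mixing, C₀ = (0.19·1.2 + 0.868·0.014) / 1.058 = 0.227 mg/L.
Travel time t = 3.88e+04 m / 1.1 m/s = 3.527e+04 s = 0.4082 d.
C = 0.227·exp(−0.35·0.4082) = 0.227·0.8669 = 0.1968 mg/L.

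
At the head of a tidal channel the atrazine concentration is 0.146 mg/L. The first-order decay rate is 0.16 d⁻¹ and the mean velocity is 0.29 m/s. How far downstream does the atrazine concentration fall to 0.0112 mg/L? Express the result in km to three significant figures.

402 km

From C = C₀·e^(−kt), t = ln(C₀/C)/k = ln(0.146/0.0112)/0.16 = 2.568/0.16 = 16.05 d.
Distance = v·t = 0.29 m/s × 1.387e+06 s = 4.021e+05 m = 402.1 km.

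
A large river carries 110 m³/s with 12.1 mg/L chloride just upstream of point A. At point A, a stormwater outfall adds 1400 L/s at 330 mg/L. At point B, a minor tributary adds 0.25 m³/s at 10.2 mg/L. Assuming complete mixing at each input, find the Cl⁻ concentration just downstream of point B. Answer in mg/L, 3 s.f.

16.1 mg/L

1400 L/s = 1.4 m³/s.
After input A: C = (110·12.1 + 1.4·330) / 111.4 = 16.1 mg/L.
After input B: C = (111.4·16.1 + 0.25·10.2) / 111.7 = 16.08 mg/L.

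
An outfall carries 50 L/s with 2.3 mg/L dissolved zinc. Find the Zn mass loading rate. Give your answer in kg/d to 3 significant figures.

50 L/s = 0.05 m³/s.
Mass flux = Q·C = 0.05 m³/s × 2.3 g/m³ = 0.115 g/s.
= 0.115 g/s × 86.4 = 9.936 kg/d.

9.94 kg/d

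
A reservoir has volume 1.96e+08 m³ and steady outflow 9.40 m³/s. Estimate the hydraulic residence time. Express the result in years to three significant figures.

0.661 yr

Q = 9.40 m³/s × 3.156e+07 s/yr = 2.966e+08 m³/yr.
Hydraulic residence time τ = V/Q = 1.96e+08/2.966e+08 = 0.6607 yr.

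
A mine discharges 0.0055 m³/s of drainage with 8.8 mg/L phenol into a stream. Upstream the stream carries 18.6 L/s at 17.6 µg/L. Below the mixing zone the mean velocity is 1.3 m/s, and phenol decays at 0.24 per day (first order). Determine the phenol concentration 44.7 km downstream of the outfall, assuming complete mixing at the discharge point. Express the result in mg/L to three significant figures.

1.84 mg/L

18.6 L/s = 0.0186 m³/s.
17.6 µg/L = 0.0176 mg/L.
After complete mixing, C₀ = (0.0055·8.8 + 0.0186·0.0176) / 0.0241 = 2.022 mg/L.
Travel time t = 4.47e+04 m / 1.3 m/s = 3.438e+04 s = 0.398 d.
C = 2.022·exp(−0.24·0.398) = 2.022·0.9089 = 1.838 mg/L.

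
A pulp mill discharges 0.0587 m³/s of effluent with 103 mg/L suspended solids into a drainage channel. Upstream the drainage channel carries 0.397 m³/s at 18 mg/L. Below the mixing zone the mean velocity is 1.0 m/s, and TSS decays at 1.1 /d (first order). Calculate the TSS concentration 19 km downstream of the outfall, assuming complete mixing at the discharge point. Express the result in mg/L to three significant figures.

22.7 mg/L

After complete mixing, C₀ = (0.0587·103 + 0.397·18) / 0.4557 = 28.95 mg/L.
Travel time t = 1.9e+04 m / 1.0 m/s = 1.9e+04 s = 0.2199 d.
C = 28.95·exp(−1.1·0.2199) = 28.95·0.7851 = 22.73 mg/L.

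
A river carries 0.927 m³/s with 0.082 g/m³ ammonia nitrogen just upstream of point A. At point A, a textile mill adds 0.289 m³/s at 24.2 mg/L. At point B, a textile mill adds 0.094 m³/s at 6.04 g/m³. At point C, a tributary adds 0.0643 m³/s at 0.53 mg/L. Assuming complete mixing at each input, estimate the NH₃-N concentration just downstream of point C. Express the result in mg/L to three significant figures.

After input A: C = (0.927·0.082 + 0.289·24.2) / 1.216 = 5.814 mg/L.
After input B: C = (1.216·5.814 + 0.094·6.04) / 1.31 = 5.83 mg/L.
After input C: C = (1.31·5.83 + 0.0643·0.53) / 1.374 = 5.582 mg/L.

5.58 mg/L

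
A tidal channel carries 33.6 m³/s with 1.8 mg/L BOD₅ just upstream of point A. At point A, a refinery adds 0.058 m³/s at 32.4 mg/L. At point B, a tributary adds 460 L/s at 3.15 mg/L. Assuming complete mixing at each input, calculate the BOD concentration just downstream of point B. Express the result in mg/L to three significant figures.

After input A: C = (33.6·1.8 + 0.058·32.4) / 33.66 = 1.853 mg/L.
460 L/s = 0.46 m³/s.
After input B: C = (33.66·1.853 + 0.46·3.15) / 34.12 = 1.87 mg/L.

1.87 mg/L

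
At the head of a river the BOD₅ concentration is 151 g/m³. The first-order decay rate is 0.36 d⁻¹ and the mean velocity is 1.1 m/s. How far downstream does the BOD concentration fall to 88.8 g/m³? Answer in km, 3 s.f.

From C = C₀·e^(−kt), t = ln(C₀/C)/k = ln(151/88.8)/0.36 = 0.5309/0.36 = 1.475 d.
Distance = v·t = 1.1 m/s × 1.274e+05 s = 1.402e+05 m = 140.2 km.

140 km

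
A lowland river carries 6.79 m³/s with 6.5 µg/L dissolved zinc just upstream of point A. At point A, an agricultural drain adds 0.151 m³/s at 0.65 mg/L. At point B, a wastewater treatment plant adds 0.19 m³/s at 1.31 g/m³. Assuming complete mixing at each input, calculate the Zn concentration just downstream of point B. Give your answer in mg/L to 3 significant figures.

0.0549 mg/L

6.5 µg/L = 0.0065 mg/L.
After input A: C = (6.79·0.0065 + 0.151·0.65) / 6.941 = 0.0205 mg/L.
After input B: C = (6.941·0.0205 + 0.19·1.31) / 7.131 = 0.05486 mg/L.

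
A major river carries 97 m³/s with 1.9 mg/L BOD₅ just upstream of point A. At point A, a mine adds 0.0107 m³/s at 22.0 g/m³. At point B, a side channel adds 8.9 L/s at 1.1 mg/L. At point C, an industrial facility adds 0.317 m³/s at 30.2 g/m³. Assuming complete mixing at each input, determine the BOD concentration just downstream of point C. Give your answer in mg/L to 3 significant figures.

After input A: C = (97·1.9 + 0.0107·22) / 97.01 = 1.902 mg/L.
8.9 L/s = 0.0089 m³/s.
After input B: C = (97.01·1.902 + 0.0089·1.1) / 97.02 = 1.902 mg/L.
After input C: C = (97.02·1.902 + 0.317·30.2) / 97.34 = 1.994 mg/L.

1.99 mg/L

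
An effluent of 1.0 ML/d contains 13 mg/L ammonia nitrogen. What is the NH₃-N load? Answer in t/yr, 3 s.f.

1.0 ML/d = 0.01157 m³/s.
Mass flux = Q·C = 0.01157 m³/s × 13 g/m³ = 0.1505 g/s.
= 0.1505 g/s × 31.56 = 4.748 t/yr.

4.75 t/yr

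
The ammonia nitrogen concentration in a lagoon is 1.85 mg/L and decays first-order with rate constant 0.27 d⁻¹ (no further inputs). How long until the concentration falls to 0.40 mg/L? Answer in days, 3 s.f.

5.67 d

t = ln(C₀/C)/k = ln(1.85/0.40)/0.27 = 1.531/0.27 = 5.672 d.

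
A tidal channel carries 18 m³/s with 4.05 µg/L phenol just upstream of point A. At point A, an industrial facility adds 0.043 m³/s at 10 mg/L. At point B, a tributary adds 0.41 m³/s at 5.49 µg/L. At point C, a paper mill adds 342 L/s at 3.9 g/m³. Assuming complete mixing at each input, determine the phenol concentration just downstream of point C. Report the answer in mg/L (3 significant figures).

0.0978 mg/L

4.05 µg/L = 0.00405 mg/L.
After input A: C = (18·0.00405 + 0.043·10) / 18.04 = 0.02787 mg/L.
5.49 µg/L = 0.00549 mg/L.
After input B: C = (18.04·0.02787 + 0.41·0.00549) / 18.45 = 0.02738 mg/L.
342 L/s = 0.342 m³/s.
After input C: C = (18.45·0.02738 + 0.342·3.9) / 18.79 = 0.09784 mg/L.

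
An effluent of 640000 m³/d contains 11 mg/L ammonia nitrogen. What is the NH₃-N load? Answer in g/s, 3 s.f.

640000 m³/d = 7.407 m³/s.
Mass flux = Q·C = 7.407 m³/s × 11 g/m³ = 81.48 g/s.

81.5 g/s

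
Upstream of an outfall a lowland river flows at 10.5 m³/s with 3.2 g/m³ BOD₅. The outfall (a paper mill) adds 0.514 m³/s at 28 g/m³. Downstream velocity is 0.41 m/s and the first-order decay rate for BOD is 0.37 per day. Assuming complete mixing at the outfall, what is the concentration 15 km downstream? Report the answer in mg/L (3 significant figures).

After complete mixing, C₀ = (0.514·28 + 10.5·3.2) / 11.01 = 4.357 mg/L.
Travel time t = 1.5e+04 m / 0.41 m/s = 3.659e+04 s = 0.4234 d.
C = 4.357·exp(−0.37·0.4234) = 4.357·0.855 = 3.725 mg/L.

3.73 mg/L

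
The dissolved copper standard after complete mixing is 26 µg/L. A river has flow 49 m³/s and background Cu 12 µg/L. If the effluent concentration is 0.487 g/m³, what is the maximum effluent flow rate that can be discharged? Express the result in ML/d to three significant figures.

12 µg/L = 0.012 mg/L.
26 µg/L = 0.026 mg/L.
Mass balance at complete mixing: C_std·(Q_w + Q_r) = Q_w·C_e + Q_r·C_b.
Rearranging, Q_w = Q_r·(C_std − C_b)/(C_e − C_std) = 49·(0.026 − 0.012) / (0.487 − 0.026) = 1.488 m³/s.
= 128.6 ML/d.

129 ML/d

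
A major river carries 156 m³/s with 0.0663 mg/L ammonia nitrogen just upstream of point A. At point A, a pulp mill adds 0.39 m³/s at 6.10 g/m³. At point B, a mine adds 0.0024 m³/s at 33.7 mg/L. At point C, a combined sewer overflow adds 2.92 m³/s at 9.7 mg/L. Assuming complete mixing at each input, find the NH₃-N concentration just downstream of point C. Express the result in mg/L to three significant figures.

0.258 mg/L

After input A: C = (156·0.0663 + 0.39·6.1) / 156.4 = 0.08135 mg/L.
After input B: C = (156.4·0.08135 + 0.0024·33.7) / 156.4 = 0.08186 mg/L.
After input C: C = (156.4·0.08186 + 2.92·9.7) / 159.3 = 0.2582 mg/L.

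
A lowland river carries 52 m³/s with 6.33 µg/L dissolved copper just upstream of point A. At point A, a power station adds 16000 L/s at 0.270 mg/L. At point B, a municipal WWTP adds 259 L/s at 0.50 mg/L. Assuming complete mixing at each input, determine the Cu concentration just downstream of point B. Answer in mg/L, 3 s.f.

6.33 µg/L = 0.00633 mg/L.
16000 L/s = 16 m³/s.
After input A: C = (52·0.00633 + 16·0.27) / 68 = 0.06837 mg/L.
259 L/s = 0.259 m³/s.
After input B: C = (68·0.06837 + 0.259·0.5) / 68.26 = 0.07001 mg/L.

0.0700 mg/L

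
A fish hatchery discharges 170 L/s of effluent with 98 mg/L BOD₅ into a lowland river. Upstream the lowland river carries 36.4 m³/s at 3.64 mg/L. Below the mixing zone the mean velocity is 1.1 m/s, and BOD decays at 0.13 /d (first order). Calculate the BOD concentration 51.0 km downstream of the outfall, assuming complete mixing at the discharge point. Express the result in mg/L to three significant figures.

3.80 mg/L

170 L/s = 0.17 m³/s.
After complete mixing, C₀ = (0.17·98 + 36.4·3.64) / 36.57 = 4.079 mg/L.
Travel time t = 5.1e+04 m / 1.1 m/s = 4.636e+04 s = 0.5366 d.
C = 4.079·exp(−0.13·0.5366) = 4.079·0.9326 = 3.804 mg/L.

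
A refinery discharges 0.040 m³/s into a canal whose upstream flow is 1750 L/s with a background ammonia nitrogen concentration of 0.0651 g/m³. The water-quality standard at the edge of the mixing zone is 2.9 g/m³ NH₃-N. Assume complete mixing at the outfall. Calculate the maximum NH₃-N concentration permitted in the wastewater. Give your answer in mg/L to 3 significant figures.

1750 L/s = 1.75 m³/s.
Mass balance: 2.9·1.79 = 0.04·Cₑ + 1.75·0.0651.
Cₑ = (5.191 − 0.1139) / 0.04 = 126.9 mg/L.

127 mg/L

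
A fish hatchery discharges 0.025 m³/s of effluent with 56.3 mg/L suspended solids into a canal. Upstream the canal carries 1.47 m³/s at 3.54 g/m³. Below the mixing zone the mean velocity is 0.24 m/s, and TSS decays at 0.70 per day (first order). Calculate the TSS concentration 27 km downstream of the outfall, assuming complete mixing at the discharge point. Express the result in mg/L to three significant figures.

After complete mixing, C₀ = (0.025·56.3 + 1.47·3.54) / 1.495 = 4.422 mg/L.
Travel time t = 2.7e+04 m / 0.24 m/s = 1.125e+05 s = 1.302 d.
C = 4.422·exp(−0.70·1.302) = 4.422·0.4019 = 1.777 mg/L.

1.78 mg/L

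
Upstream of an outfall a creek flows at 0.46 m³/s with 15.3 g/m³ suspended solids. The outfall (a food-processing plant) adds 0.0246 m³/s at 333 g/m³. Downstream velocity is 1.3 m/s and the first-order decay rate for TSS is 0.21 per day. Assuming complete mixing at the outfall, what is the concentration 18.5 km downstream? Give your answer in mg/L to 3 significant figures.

30.4 mg/L

After complete mixing, C₀ = (0.0246·333 + 0.46·15.3) / 0.4846 = 31.43 mg/L.
Travel time t = 1.85e+04 m / 1.3 m/s = 1.423e+04 s = 0.1647 d.
C = 31.43·exp(−0.21·0.1647) = 31.43·0.966 = 30.36 mg/L.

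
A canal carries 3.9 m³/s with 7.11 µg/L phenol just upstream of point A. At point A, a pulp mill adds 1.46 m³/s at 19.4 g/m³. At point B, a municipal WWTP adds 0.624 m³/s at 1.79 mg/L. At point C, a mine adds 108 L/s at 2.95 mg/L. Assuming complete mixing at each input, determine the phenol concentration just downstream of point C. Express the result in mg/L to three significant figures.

4.89 mg/L

7.11 µg/L = 0.00711 mg/L.
After input A: C = (3.9·0.00711 + 1.46·19.4) / 5.36 = 5.29 mg/L.
After input B: C = (5.36·5.29 + 0.624·1.79) / 5.984 = 4.925 mg/L.
108 L/s = 0.108 m³/s.
After input C: C = (5.984·4.925 + 0.108·2.95) / 6.092 = 4.89 mg/L.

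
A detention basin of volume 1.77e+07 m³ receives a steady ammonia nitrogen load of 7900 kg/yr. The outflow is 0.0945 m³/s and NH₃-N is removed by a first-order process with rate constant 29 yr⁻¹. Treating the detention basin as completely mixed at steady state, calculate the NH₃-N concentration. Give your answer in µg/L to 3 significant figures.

Outflow Q = 0.0945 m³/s × 3.156e+07 s/yr = 2.982e+06 m³/yr.
Steady-state CSTR mass balance: W = Q·C + k·V·C, so C = W/(Q + kV).
Q + kV = 2.982e+06 + 29·1.77e+07 = 5.163e+08 m³/yr.
C = 7900/5.163e+08 = 1.53e-05 kg/m³ = 0.0153 mg/L = 15.3 µg/L.

15.3 µg/L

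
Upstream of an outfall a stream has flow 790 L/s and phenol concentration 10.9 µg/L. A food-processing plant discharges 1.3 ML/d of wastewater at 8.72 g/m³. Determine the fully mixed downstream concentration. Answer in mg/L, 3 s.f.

1.3 ML/d = 0.01505 m³/s.
790 L/s = 0.79 m³/s.
10.9 µg/L = 0.0109 mg/L.
Flow-weighted mixing gives C = (0.01505·8.72 + 0.79·0.0109) / (0.01505 + 0.79) = 0.1398/0.805 = 0.1737 mg/L.

0.174 mg/L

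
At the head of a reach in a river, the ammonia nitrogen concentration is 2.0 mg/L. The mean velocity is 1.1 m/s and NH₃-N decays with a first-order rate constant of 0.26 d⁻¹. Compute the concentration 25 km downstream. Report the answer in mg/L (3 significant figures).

Travel time t = 25 km / 1.1 m/s = 2.5e+04/1.1 = 2.273e+04 s = 0.263 d.
First-order decay: C = 2.0·exp(−0.26·0.263) = 2.0·0.9339 = 1.868 mg/L.

1.87 mg/L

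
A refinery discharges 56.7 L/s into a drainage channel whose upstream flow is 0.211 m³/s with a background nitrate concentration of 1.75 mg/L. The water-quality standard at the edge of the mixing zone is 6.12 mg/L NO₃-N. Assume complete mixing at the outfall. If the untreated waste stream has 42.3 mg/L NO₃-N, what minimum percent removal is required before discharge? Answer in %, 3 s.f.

56.7 L/s = 0.0567 m³/s.
Mass balance: 6.12·0.2677 = 0.0567·Cₑ + 0.211·1.75.
Cₑ = (1.638 − 0.3692) / 0.0567 = 22.38 mg/L.
Required removal = 1 − 22.38/42.3 = 47.09 %.

47.1 %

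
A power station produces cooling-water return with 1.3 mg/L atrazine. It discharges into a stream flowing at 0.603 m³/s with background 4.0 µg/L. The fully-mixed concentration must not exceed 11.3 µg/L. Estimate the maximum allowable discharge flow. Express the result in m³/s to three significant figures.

4.0 µg/L = 0.004 mg/L.
11.3 µg/L = 0.0113 mg/L.
Mass balance at complete mixing: C_std·(Q_w + Q_r) = Q_w·C_e + Q_r·C_b.
Rearranging, Q_w = Q_r·(C_std − C_b)/(C_e − C_std) = 0.603·(0.0113 − 0.004) / (1.3 − 0.0113) = 0.003416 m³/s.

0.00342 m³/s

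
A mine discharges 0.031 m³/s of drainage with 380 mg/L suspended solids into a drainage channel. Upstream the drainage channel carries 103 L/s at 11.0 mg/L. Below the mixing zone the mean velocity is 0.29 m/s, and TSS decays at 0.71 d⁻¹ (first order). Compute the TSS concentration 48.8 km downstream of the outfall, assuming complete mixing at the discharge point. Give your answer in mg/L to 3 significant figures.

103 L/s = 0.103 m³/s.
After complete mixing, C₀ = (0.031·380 + 0.103·11) / 0.134 = 96.37 mg/L.
Travel time t = 4.88e+04 m / 0.29 m/s = 1.683e+05 s = 1.948 d.
C = 96.37·exp(−0.71·1.948) = 96.37·0.2509 = 24.18 mg/L.

24.2 mg/L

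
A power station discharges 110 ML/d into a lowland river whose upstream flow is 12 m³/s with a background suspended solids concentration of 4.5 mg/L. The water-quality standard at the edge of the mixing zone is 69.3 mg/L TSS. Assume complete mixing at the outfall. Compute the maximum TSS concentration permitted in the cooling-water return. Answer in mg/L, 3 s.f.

680 mg/L

110 ML/d = 1.273 m³/s.
Mass balance: 69.3·13.27 = 1.273·Cₑ + 12·4.5.
Cₑ = (919.8 − 54) / 1.273 = 680.1 mg/L.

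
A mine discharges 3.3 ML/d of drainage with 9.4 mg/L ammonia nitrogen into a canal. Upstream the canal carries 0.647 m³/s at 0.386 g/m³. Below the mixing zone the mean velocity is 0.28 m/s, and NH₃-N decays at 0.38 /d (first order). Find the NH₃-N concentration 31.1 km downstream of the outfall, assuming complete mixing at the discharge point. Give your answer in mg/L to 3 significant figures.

0.545 mg/L

3.3 ML/d = 0.03819 m³/s.
After complete mixing, C₀ = (0.03819·9.4 + 0.647·0.386) / 0.6852 = 0.8885 mg/L.
Travel time t = 3.11e+04 m / 0.28 m/s = 1.111e+05 s = 1.286 d.
C = 0.8885·exp(−0.38·1.286) = 0.8885·0.6135 = 0.5451 mg/L.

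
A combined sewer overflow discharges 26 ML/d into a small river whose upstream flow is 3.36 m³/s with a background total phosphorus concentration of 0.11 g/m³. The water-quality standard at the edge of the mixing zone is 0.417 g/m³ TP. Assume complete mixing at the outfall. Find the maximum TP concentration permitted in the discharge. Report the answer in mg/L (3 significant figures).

26 ML/d = 0.3009 m³/s.
Mass balance: 0.417·3.661 = 0.3009·Cₑ + 3.36·0.11.
Cₑ = (1.527 − 0.3696) / 0.3009 = 3.845 mg/L.

3.84 mg/L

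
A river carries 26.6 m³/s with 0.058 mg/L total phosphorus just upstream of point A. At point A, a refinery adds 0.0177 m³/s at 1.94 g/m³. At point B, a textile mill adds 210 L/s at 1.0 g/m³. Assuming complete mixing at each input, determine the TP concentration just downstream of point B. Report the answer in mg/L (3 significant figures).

After input A: C = (26.6·0.058 + 0.0177·1.94) / 26.62 = 0.05925 mg/L.
210 L/s = 0.21 m³/s.
After input B: C = (26.62·0.05925 + 0.21·1) / 26.83 = 0.06662 mg/L.

0.0666 mg/L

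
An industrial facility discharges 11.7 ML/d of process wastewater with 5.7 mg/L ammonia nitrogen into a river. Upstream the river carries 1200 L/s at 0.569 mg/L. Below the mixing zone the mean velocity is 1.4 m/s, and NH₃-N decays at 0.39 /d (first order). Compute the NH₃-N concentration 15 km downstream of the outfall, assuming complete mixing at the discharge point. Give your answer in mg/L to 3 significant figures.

11.7 ML/d = 0.1354 m³/s.
1200 L/s = 1.2 m³/s.
After complete mixing, C₀ = (0.1354·5.7 + 1.2·0.569) / 1.335 = 1.089 mg/L.
Travel time t = 1.5e+04 m / 1.4 m/s = 1.071e+04 s = 0.124 d.
C = 1.089·exp(−0.39·0.124) = 1.089·0.9528 = 1.038 mg/L.

1.04 mg/L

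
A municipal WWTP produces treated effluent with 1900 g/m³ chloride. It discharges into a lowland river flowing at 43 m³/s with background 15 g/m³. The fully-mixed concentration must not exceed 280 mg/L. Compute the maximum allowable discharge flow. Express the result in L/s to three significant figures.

Mass balance at complete mixing: C_std·(Q_w + Q_r) = Q_w·C_e + Q_r·C_b.
Rearranging, Q_w = Q_r·(C_std − C_b)/(C_e − C_std) = 43·(280 − 15) / (1900 − 280) = 7.034 m³/s.
= 7034 L/s.

7030 L/s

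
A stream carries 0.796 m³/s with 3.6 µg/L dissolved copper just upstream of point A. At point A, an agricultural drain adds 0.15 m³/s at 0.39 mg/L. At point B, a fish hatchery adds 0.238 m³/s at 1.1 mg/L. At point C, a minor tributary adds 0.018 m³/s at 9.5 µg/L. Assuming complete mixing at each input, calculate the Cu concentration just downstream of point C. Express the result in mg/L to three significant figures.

0.269 mg/L

3.6 µg/L = 0.0036 mg/L.
After input A: C = (0.796·0.0036 + 0.15·0.39) / 0.946 = 0.06487 mg/L.
After input B: C = (0.946·0.06487 + 0.238·1.1) / 1.184 = 0.2729 mg/L.
9.5 µg/L = 0.0095 mg/L.
After input C: C = (1.184·0.2729 + 0.018·0.0095) / 1.202 = 0.269 mg/L.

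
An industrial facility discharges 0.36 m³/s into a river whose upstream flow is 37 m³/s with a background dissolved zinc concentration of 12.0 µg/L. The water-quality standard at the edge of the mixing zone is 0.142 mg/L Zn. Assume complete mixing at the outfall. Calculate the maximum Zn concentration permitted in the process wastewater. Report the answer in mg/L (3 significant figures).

13.5 mg/L

12.0 µg/L = 0.012 mg/L.
Mass balance: 0.142·37.36 = 0.36·Cₑ + 37·0.012.
Cₑ = (5.305 − 0.444) / 0.36 = 13.5 mg/L.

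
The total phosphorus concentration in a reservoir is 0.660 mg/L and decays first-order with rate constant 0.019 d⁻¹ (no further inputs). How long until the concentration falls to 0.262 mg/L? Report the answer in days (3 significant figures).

t = ln(C₀/C)/k = ln(0.660/0.262)/0.019 = 0.9239/0.019 = 48.63 d.

48.6 d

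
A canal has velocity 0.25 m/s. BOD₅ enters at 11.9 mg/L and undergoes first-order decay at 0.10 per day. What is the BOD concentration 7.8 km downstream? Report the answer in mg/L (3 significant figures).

Travel time t = 7.8 km / 0.25 m/s = 7800/0.25 = 3.12e+04 s = 0.3611 d.
First-order decay: C = 11.9·exp(−0.10·0.3611) = 11.9·0.9645 = 11.48 mg/L.

11.5 mg/L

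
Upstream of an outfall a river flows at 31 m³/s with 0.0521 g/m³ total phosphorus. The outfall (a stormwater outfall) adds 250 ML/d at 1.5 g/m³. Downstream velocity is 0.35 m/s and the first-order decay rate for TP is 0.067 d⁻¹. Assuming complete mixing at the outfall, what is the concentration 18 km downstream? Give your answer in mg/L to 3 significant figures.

0.169 mg/L

250 ML/d = 2.894 m³/s.
After complete mixing, C₀ = (2.894·1.5 + 31·0.0521) / 33.89 = 0.1757 mg/L.
Travel time t = 1.8e+04 m / 0.35 m/s = 5.143e+04 s = 0.5952 d.
C = 0.1757·exp(−0.067·0.5952) = 0.1757·0.9609 = 0.1688 mg/L.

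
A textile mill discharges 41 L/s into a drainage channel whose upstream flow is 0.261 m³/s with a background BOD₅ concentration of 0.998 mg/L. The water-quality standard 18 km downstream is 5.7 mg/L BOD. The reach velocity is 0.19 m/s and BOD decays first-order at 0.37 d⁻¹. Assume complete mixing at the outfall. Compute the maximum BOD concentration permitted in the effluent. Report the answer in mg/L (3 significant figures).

41 L/s = 0.041 m³/s.
Travel time to the compliance point: t = 1.8e+04/0.19 = 9.474e+04 s = 1.096 d; decay factor exp(−0.37·1.096) = 0.6665.
So the concentration just after mixing may be at most 5.7/0.6665 = 8.552 mg/L.
Mass balance: 8.552·0.302 = 0.041·Cₑ + 0.261·0.998.
Cₑ = (2.583 − 0.2605) / 0.041 = 56.64 mg/L.

56.6 mg/L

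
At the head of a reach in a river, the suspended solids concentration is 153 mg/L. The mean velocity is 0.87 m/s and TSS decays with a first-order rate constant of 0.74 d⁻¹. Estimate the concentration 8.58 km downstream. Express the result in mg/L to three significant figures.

141 mg/L

Travel time t = 8.58 km / 0.87 m/s = 8580/0.87 = 9862 s = 0.1141 d.
First-order decay: C = 153·exp(−0.74·0.1141) = 153·0.919 = 140.6 mg/L.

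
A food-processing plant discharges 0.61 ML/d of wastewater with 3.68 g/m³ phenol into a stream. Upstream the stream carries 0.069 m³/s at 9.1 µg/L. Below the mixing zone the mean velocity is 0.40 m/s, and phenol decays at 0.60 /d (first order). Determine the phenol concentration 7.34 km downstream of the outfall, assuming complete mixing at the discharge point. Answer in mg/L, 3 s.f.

0.61 ML/d = 0.00706 m³/s.
9.1 µg/L = 0.0091 mg/L.
After complete mixing, C₀ = (0.00706·3.68 + 0.069·0.0091) / 0.07606 = 0.3498 mg/L.
Travel time t = 7340 m / 0.40 m/s = 1.835e+04 s = 0.2124 d.
C = 0.3498·exp(−0.60·0.2124) = 0.3498·0.8804 = 0.308 mg/L.

0.308 mg/L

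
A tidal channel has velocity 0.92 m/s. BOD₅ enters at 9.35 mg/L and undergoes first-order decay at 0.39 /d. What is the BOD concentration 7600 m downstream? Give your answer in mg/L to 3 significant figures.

9.01 mg/L

Travel time t = 7600 m / 0.92 m/s = 7600/0.92 = 8261 s = 0.09561 d.
First-order decay: C = 9.35·exp(−0.39·0.09561) = 9.35·0.9634 = 9.008 mg/L.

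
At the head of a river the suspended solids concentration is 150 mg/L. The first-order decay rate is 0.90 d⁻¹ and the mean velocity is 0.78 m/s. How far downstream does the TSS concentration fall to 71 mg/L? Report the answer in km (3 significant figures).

56.0 km

From C = C₀·e^(−kt), t = ln(C₀/C)/k = ln(150/71)/0.90 = 0.748/0.90 = 0.8311 d.
Distance = v·t = 0.78 m/s × 7.18e+04 s = 5.601e+04 m = 56.01 km.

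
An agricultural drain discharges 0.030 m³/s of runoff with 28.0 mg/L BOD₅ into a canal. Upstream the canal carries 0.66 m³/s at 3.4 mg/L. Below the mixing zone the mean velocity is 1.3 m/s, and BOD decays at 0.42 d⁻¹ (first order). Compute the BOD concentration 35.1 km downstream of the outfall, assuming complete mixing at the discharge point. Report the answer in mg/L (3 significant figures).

3.92 mg/L

After complete mixing, C₀ = (0.03·28 + 0.66·3.4) / 0.69 = 4.47 mg/L.
Travel time t = 3.51e+04 m / 1.3 m/s = 2.7e+04 s = 0.3125 d.
C = 4.47·exp(−0.42·0.3125) = 4.47·0.877 = 3.92 mg/L.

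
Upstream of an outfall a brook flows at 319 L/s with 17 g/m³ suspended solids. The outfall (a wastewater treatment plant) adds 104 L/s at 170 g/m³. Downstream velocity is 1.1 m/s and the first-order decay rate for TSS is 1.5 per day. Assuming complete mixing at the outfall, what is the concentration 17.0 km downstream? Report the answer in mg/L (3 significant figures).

104 L/s = 0.104 m³/s.
319 L/s = 0.319 m³/s.
After complete mixing, C₀ = (0.104·170 + 0.319·17) / 0.423 = 54.62 mg/L.
Travel time t = 1.7e+04 m / 1.1 m/s = 1.545e+04 s = 0.1789 d.
C = 54.62·exp(−1.5·0.1789) = 54.62·0.7647 = 41.76 mg/L.

41.8 mg/L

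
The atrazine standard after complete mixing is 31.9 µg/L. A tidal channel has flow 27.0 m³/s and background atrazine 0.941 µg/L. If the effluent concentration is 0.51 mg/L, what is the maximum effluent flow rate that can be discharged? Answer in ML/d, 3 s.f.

151 ML/d

0.941 µg/L = 0.000941 mg/L.
31.9 µg/L = 0.0319 mg/L.
Mass balance at complete mixing: C_std·(Q_w + Q_r) = Q_w·C_e + Q_r·C_b.
Rearranging, Q_w = Q_r·(C_std − C_b)/(C_e − C_std) = 27.0·(0.0319 − 0.000941) / (0.51 − 0.0319) = 1.748 m³/s.
= 151.1 ML/d.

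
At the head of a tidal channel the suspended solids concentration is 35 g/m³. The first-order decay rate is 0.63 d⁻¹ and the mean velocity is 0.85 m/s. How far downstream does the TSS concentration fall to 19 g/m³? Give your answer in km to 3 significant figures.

From C = C₀·e^(−kt), t = ln(C₀/C)/k = ln(35/19)/0.63 = 0.6109/0.63 = 0.9697 d.
Distance = v·t = 0.85 m/s × 8.378e+04 s = 7.121e+04 m = 71.21 km.

71.2 km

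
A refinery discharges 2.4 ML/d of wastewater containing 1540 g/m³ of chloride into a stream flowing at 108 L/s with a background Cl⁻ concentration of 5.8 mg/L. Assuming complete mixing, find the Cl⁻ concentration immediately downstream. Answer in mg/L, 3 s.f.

2.4 ML/d = 0.02778 m³/s.
108 L/s = 0.108 m³/s.
Flow-weighted mixing gives C = (0.02778·1540 + 0.108·5.8) / (0.02778 + 0.108) = 43.4/0.1358 = 319.7 mg/L.

320 mg/L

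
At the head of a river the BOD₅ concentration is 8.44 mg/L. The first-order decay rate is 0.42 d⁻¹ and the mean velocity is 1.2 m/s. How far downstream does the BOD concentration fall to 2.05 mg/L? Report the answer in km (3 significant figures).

From C = C₀·e^(−kt), t = ln(C₀/C)/k = ln(8.44/2.05)/0.42 = 1.415/0.42 = 3.369 d.
Distance = v·t = 1.2 m/s × 2.911e+05 s = 3.493e+05 m = 349.3 km.

349 km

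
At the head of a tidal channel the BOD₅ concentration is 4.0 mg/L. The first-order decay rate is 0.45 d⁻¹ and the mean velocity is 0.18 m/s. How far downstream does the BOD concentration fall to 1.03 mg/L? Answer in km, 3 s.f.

46.9 km

From C = C₀·e^(−kt), t = ln(C₀/C)/k = ln(4.0/1.03)/0.45 = 1.357/0.45 = 3.015 d.
Distance = v·t = 0.18 m/s × 2.605e+05 s = 4.689e+04 m = 46.89 km.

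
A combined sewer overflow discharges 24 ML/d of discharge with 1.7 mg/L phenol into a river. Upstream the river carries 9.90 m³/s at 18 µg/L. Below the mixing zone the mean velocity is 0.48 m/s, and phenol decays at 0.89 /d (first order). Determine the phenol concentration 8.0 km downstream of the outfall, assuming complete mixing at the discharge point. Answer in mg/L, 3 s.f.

0.0538 mg/L

24 ML/d = 0.2778 m³/s.
18 µg/L = 0.018 mg/L.
After complete mixing, C₀ = (0.2778·1.7 + 9.9·0.018) / 10.18 = 0.06391 mg/L.
Travel time t = 8000 m / 0.48 m/s = 1.667e+04 s = 0.1929 d.
C = 0.06391·exp(−0.89·0.1929) = 0.06391·0.8422 = 0.05382 mg/L.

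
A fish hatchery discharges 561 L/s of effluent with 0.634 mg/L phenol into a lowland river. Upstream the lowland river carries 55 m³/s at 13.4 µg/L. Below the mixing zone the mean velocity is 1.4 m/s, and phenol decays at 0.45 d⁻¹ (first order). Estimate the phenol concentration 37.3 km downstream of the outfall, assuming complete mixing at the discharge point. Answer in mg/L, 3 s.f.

561 L/s = 0.561 m³/s.
13.4 µg/L = 0.0134 mg/L.
After complete mixing, C₀ = (0.561·0.634 + 55·0.0134) / 55.56 = 0.01967 mg/L.
Travel time t = 3.73e+04 m / 1.4 m/s = 2.664e+04 s = 0.3084 d.
C = 0.01967·exp(−0.45·0.3084) = 0.01967·0.8704 = 0.01712 mg/L.

0.0171 mg/L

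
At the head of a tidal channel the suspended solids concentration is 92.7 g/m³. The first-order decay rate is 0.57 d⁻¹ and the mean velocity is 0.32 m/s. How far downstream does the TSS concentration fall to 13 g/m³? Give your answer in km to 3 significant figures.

95.3 km

From C = C₀·e^(−kt), t = ln(C₀/C)/k = ln(92.7/13)/0.57 = 1.964/0.57 = 3.446 d.
Distance = v·t = 0.32 m/s × 2.978e+05 s = 9.528e+04 m = 95.28 km.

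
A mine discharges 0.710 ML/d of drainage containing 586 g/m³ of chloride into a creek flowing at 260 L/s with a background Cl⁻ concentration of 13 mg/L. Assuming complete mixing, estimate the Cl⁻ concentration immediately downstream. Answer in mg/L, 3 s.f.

30.6 mg/L

0.710 ML/d = 0.008218 m³/s.
260 L/s = 0.26 m³/s.
Flow-weighted mixing gives C = (0.008218·586 + 0.26·13) / (0.008218 + 0.26) = 8.196/0.2682 = 30.56 mg/L.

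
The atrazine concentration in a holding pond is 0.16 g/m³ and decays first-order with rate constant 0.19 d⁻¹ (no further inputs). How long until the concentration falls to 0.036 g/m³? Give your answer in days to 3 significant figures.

7.85 d

t = ln(C₀/C)/k = ln(0.16/0.036)/0.19 = 1.492/0.19 = 7.851 d.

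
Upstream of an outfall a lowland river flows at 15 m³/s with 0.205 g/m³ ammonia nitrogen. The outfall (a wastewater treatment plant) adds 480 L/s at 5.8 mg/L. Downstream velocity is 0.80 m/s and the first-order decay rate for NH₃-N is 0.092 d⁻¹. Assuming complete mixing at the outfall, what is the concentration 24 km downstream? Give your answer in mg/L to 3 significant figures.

0.367 mg/L

480 L/s = 0.48 m³/s.
After complete mixing, C₀ = (0.48·5.8 + 15·0.205) / 15.48 = 0.3785 mg/L.
Travel time t = 2.4e+04 m / 0.80 m/s = 3e+04 s = 0.3472 d.
C = 0.3785·exp(−0.092·0.3472) = 0.3785·0.9686 = 0.3666 mg/L.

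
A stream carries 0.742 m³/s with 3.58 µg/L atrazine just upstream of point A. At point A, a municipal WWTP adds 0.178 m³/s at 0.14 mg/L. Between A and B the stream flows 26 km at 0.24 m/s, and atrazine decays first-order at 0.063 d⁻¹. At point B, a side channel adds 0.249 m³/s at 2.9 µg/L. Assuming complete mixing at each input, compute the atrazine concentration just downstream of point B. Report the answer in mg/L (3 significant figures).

0.0224 mg/L

3.58 µg/L = 0.00358 mg/L.
After input A: C = (0.742·0.00358 + 0.178·0.14) / 0.92 = 0.02997 mg/L.
Over the 26 km reach to input B (t = 1.083e+05 s = 1.254 d), decay gives C = 0.02997·exp(−0.063·1.254) = 0.0277 mg/L.
2.9 µg/L = 0.0029 mg/L.
After input B: C = (0.92·0.0277 + 0.249·0.0029) / 1.169 = 0.02242 mg/L.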